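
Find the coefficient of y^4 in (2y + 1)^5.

The general term is C(5,j)·(2y)^j·(1)^(5-j); the y^4 term has j = 4.
C(5,4) = 5.
Coefficient = C(5,4) · 2^4 = 5 · 16 = 80.

80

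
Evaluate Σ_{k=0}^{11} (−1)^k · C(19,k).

-31824

The partial alternating sum Σ_{k=0}^{11} (−1)^k C(19,k) = (−1)^11 C(18,11) = -31824.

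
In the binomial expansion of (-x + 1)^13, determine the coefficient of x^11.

-78

The general term is C(13,j)·(-x)^j·(1)^(13-j); the x^11 term has j = 11.
C(13,11) = 78.
Coefficient = C(13,11) · (-1)^11 = 78 · (-1) = -78.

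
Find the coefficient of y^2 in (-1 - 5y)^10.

1125

The general term is C(10,j)·(-1)^j·(-5y)^(10-j); the y^2 term has j = 8.
C(10,8) = 45.
Coefficient = C(10,8) · (-5)^2 = 45 · 25 = 1125.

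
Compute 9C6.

84

C(9,6) = C(9,3) by symmetry.
C(9,3) = (9·8·7) / 3! = 504 / 6 = 84.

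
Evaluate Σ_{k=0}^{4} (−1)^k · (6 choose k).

5

The partial alternating sum Σ_{k=0}^{4} (−1)^k C(6,k) = (−1)^4 C(5,4) = 5.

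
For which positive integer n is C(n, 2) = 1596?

n(n−1)/2 = 1596 ⇒ n(n−1) = 3192. Since 57·56 = 3192, n = 57.

57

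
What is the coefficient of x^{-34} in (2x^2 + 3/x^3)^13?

13817466

General term: C(13,j)·(2x^2)^j·(3/x^3)^(13-j), with x-exponent 2j − 3(13−j) = 5j − 39.
Set 5j − 39 = -34: j = 1.
C(13,1) = 13; 2^1 = 2; 3^12 = 531441.
Coefficient = 13 · 2 · 531441 = 13817466.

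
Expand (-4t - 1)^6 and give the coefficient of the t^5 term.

6144

The general term is C(6,j)·(-4t)^j·(-1)^(6-j); the t^5 term has j = 5.
C(6,5) = 6.
Coefficient = C(6,5) · (-4)^5 · (-1)^1 = 6 · (-1024) · (-1) = 6144.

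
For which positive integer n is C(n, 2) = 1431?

n(n−1)/2 = 1431 ⇒ n(n−1) = 2862. Since 54·53 = 2862, n = 54.

54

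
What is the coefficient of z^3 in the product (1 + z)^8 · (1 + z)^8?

(1 + z)^8(1 + z)^8 = (1 + z)^16, so the coefficient of z^3 is C(16,3)·1^3 = 560·1 = 560.

560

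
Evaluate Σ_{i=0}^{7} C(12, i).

3302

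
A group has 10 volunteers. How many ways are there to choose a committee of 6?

210

This is C(10,6) = 210.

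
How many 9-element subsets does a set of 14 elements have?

2002

C(14,9) = C(14,5) by symmetry.
C(14,5) = (14·13·12·11·10) / 5! = 240240 / 120 = 2002.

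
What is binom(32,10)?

64512240

C(32,10) = (32·31·30·29·28·27·26·25·24·23) / 10! = 234102016512000 / 3628800 = 64512240.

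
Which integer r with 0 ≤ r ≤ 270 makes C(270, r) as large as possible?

C(270,r) is maximized at r = 270/2 = 135.

135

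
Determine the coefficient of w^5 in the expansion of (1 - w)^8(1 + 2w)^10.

-672

Coefficient of w^5 = Σ_{j} C(8,j)·(-1)^j·C(10,5-j)·2^(5-j) for j from 0 to 5.
= 8064 + (-26880) + 26880 + (-10080) + 1400 + (-56) = -672.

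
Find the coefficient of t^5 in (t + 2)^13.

329472

The general term is C(13,j)·(t)^j·(2)^(13-j); the t^5 term has j = 5.
C(13,5) = 1287.
Coefficient = C(13,5) · 2^8 = 1287 · 256 = 329472.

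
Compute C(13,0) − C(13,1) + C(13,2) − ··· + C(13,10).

The partial alternating sum Σ_{k=0}^{10} (−1)^k C(13,k) = (−1)^10 C(12,10) = 66.

66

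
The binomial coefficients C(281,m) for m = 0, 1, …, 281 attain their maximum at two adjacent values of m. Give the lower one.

140

For odd n = 281, C(281,m) peaks at m = (n−1)/2 and (n+1)/2; the lower is 140.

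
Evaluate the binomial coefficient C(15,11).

1365

C(15,11) = C(15,4) by symmetry.
C(15,4) = (15·14·13·12) / 4! = 32760 / 24 = 1365.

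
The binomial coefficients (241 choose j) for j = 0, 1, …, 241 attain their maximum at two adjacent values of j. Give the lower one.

120

For odd n = 241, C(241,j) peaks at j = (n−1)/2 and (n+1)/2; the lower is 120.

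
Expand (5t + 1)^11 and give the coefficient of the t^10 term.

107421875

The general term is C(11,j)·(5t)^j·(1)^(11-j); the t^10 term has j = 10.
C(11,10) = 11.
Coefficient = C(11,10) · 5^10 = 11 · 9765625 = 107421875.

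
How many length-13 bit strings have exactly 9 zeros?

Choose the 9 positions: C(13,9) = 715.

715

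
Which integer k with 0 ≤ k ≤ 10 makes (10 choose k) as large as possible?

5

C(10,k) is maximized at k = 10/2 = 5.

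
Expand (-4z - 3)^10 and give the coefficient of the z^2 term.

The general term is C(10,j)·(-4z)^j·(-3)^(10-j); the z^2 term has j = 2.
C(10,2) = 45.
Coefficient = C(10,2) · (-4)^2 · (-3)^8 = 45 · 16 · 6561 = 4723920.

4723920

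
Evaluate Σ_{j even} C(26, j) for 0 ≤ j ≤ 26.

33554432

Half of (1+1)^26 + (1−1)^26 gives the even-index sum: 2^25 = 33554432.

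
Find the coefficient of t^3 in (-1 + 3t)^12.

-5940

The general term is C(12,j)·(-1)^j·(3t)^(12-j); the t^3 term has j = 9.
C(12,9) = 220.
Coefficient = C(12,9) · (-1)^9 · 3^3 = 220 · (-1) · 27 = -5940.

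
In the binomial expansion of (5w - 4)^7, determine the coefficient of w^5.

The general term is C(7,j)·(5w)^j·(-4)^(7-j); the w^5 term has j = 5.
C(7,5) = 21.
Coefficient = C(7,5) · 5^5 · (-4)^2 = 21 · 3125 · 16 = 1050000.

1050000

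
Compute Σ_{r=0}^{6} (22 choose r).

1 + 22 + 231 + 1540 + 7315 + 26334 + 74613 = 110056.

110056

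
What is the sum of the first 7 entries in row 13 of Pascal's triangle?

4096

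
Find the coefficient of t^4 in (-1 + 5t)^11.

The general term is C(11,j)·(-1)^j·(5t)^(11-j); the t^4 term has j = 7.
C(11,7) = 330.
Coefficient = C(11,7) · (-1)^7 · 5^4 = 330 · (-1) · 625 = -206250.

-206250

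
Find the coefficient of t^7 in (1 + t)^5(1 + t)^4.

36

Coefficient of t^7 = Σ_{j} C(5,j)·C(4,7-j) for j from 3 to 5.
= 10 + 20 + 6 = 36.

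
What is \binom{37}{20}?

C(37,20) = C(37,17) by symmetry.
C(37,17) = (37·36·35·34·33·32·31·30·29·28·27·26·25·24·23·22·21) / 17! = 5657339689378493276160000 / 355687428096000 = 15905368710.

15905368710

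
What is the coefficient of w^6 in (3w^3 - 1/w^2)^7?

General term: C(7,j)·(3w^3)^j·(-1/w^2)^(7-j), with w-exponent 3j − 2(7−j) = 5j − 14.
Set 5j − 14 = 6: j = 4.
C(7,4) = 35; 3^4 = 81; (-1)^3 = -1.
Coefficient = 35 · 81 · (-1) = -2835.

-2835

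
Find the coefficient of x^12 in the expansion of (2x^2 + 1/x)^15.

General term: C(15,j)·(2x^2)^j·(1/x)^(15-j), with x-exponent 2j − 1(15−j) = 3j − 15.
Set 3j − 15 = 12: j = 9.
C(15,9) = 5005; 2^9 = 512; 1^6 = 1.
Coefficient = 5005 · 512 · 1 = 2562560.

2562560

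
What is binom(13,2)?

C(13,2) = (13·12) / 2! = 156 / 2 = 78.

78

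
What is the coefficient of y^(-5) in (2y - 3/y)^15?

5674372704

General term: C(15,j)·(2y)^j·(-3/y)^(15-j), with y-exponent 1j − 1(15−j) = 2j − 15.
Set 2j − 15 = -5: j = 5.
C(15,5) = 3003; 2^5 = 32; (-3)^10 = 59049.
Coefficient = 3003 · 32 · 59049 = 5674372704.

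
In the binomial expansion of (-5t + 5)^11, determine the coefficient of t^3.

-8056640625

The general term is C(11,j)·(-5t)^j·(5)^(11-j); the t^3 term has j = 3.
C(11,3) = 165.
Coefficient = C(11,3) · (-5)^3 · 5^8 = 165 · (-125) · 390625 = -8056640625.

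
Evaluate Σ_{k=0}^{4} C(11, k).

1 + 11 + 55 + 165 + 330 = 562.

562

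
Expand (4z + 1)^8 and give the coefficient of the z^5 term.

57344

The general term is C(8,j)·(4z)^j·(1)^(8-j); the z^5 term has j = 5.
C(8,5) = 56.
Coefficient = C(8,5) · 4^5 = 56 · 1024 = 57344.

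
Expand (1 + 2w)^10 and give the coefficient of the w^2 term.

The general term is C(10,j)·(1)^j·(2w)^(10-j); the w^2 term has j = 8.
C(10,8) = 45.
Coefficient = C(10,8) · 2^2 = 45 · 4 = 180.

180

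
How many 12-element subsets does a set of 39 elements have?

3910797436

C(39,12) = (39·38·37·36·35·34·33·32·31·30·29·28) / 12! = 1873278229119897600 / 479001600 = 3910797436.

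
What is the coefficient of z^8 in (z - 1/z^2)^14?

General term: C(14,j)·(z)^j·(-1/z^2)^(14-j), with z-exponent 1j − 2(14−j) = 3j − 28.
Set 3j − 28 = 8: j = 12.
C(14,12) = 91; 1^12 = 1; (-1)^2 = 1.
Coefficient = 91 · 1 · 1 = 91.

91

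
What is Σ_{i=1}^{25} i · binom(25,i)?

419430400

Since i·C(25,i) = 25·C(24,i−1), the sum is 25·2^24 = 25·16777216 = 419430400.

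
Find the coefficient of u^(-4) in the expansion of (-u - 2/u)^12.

General term: C(12,j)·(-u)^j·(-2/u)^(12-j), with u-exponent 1j − 1(12−j) = 2j − 12.
Set 2j − 12 = -4: j = 4.
C(12,4) = 495; (-1)^4 = 1; (-2)^8 = 256.
Coefficient = 495 · 1 · 256 = 126720.

126720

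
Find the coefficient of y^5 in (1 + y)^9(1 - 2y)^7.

-294

Coefficient of y^5 = Σ_{j} C(9,j)·1^j·C(7,5-j)·(-2)^(5-j) for j from 0 to 5.
= (-672) + 5040 + (-10080) + 7056 + (-1764) + 126 = -294.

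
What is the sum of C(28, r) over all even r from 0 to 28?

134217728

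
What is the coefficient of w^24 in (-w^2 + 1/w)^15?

-105

General term: C(15,j)·(-w^2)^j·(1/w)^(15-j), with w-exponent 2j − 1(15−j) = 3j − 15.
Set 3j − 15 = 24: j = 13.
C(15,13) = 105; (-1)^13 = -1; 1^2 = 1.
Coefficient = 105 · (-1) · 1 = -105.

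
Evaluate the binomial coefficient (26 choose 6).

230230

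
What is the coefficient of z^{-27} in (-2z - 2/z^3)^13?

-2342912

General term: C(13,j)·(-2z)^j·(-2/z^3)^(13-j), with z-exponent 1j − 3(13−j) = 4j − 39.
Set 4j − 39 = -27: j = 3.
C(13,3) = 286; (-2)^3 = -8; (-2)^10 = 1024.
Coefficient = 286 · (-8) · 1024 = -2342912.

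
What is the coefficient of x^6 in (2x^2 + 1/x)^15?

823680

General term: C(15,j)·(2x^2)^j·(1/x)^(15-j), with x-exponent 2j − 1(15−j) = 3j − 15.
Set 3j − 15 = 6: j = 7.
C(15,7) = 6435; 2^7 = 128; 1^8 = 1.
Coefficient = 6435 · 128 · 1 = 823680.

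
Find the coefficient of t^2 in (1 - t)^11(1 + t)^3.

25

Coefficient of t^2 = Σ_{j} C(11,j)·(-1)^j·C(3,2-j)·1^(2-j) for j from 0 to 2.
= 3 + (-33) + 55 = 25.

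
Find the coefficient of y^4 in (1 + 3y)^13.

The general term is C(13,j)·(1)^j·(3y)^(13-j); the y^4 term has j = 9.
C(13,9) = 715.
Coefficient = C(13,9) · 3^4 = 715 · 81 = 57915.

57915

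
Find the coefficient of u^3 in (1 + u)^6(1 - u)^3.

Coefficient of u^3 = Σ_{j} C(6,j)·1^j·C(3,3-j)·(-1)^(3-j) for j from 0 to 3.
= (-1) + 18 + (-45) + 20 = -8.

-8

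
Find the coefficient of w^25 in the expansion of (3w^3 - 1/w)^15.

-177324147

General term: C(15,j)·(3w^3)^j·(-1/w)^(15-j), with w-exponent 3j − 1(15−j) = 4j − 15.
Set 4j − 15 = 25: j = 10.
C(15,10) = 3003; 3^10 = 59049; (-1)^5 = -1.
Coefficient = 3003 · 59049 · (-1) = -177324147.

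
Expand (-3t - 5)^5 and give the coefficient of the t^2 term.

The general term is C(5,j)·(-3t)^j·(-5)^(5-j); the t^2 term has j = 2.
C(5,2) = 10.
Coefficient = C(5,2) · (-3)^2 · (-5)^3 = 10 · 9 · (-125) = -11250.

-11250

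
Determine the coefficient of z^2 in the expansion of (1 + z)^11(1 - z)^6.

4

Coefficient of z^2 = Σ_{j} C(11,j)·1^j·C(6,2-j)·(-1)^(2-j) for j from 0 to 2.
= 15 + (-66) + 55 = 4.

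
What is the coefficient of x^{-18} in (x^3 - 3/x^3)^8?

General term: C(8,j)·(x^3)^j·(-3/x^3)^(8-j), with x-exponent 3j − 3(8−j) = 6j − 24.
Set 6j − 24 = -18: j = 1.
C(8,1) = 8; 1^1 = 1; (-3)^7 = -2187.
Coefficient = 8 · 1 · (-2187) = -17496.

-17496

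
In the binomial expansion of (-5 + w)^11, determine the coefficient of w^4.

-25781250

The general term is C(11,j)·(-5)^j·(w)^(11-j); the w^4 term has j = 7.
C(11,7) = 330.
Coefficient = C(11,7) · (-5)^7 = 330 · (-78125) = -25781250.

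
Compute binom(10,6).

210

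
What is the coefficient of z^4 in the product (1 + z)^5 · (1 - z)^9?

-19

Coefficient of z^4 = Σ_{j} C(5,j)·1^j·C(9,4-j)·(-1)^(4-j) for j from 0 to 4.
= 126 + (-420) + 360 + (-90) + 5 = -19.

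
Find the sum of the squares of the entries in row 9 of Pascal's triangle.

By Vandermonde's identity, Σ C(9,r)² = C(18,9) = 48620.

48620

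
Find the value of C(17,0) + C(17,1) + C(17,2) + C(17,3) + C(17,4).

3214

1 + 17 + 136 + 680 + 2380 = 3214.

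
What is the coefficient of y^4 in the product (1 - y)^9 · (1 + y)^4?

Coefficient of y^4 = Σ_{j} C(9,j)·(-1)^j·C(4,4-j)·1^(4-j) for j from 0 to 4.
= 1 + (-36) + 216 + (-336) + 126 = -29.

-29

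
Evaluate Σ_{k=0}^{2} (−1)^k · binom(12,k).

The partial alternating sum Σ_{k=0}^{2} (−1)^k C(12,k) = (−1)^2 C(11,2) = 55.

55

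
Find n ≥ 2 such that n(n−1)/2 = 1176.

49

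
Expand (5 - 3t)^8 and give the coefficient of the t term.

The general term is C(8,j)·(5)^j·(-3t)^(8-j); the t^1 term has j = 7.
C(8,7) = 8.
Coefficient = C(8,7) · 5^7 · (-3)^1 = 8 · 78125 · (-3) = -1875000.

-1875000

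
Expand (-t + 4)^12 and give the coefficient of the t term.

The general term is C(12,j)·(-t)^j·(4)^(12-j); the t^1 term has j = 1.
C(12,1) = 12.
Coefficient = C(12,1) · (-1)^1 · 4^11 = 12 · (-1) · 4194304 = -50331648.

-50331648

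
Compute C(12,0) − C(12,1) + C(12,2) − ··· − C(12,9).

-55

The partial alternating sum Σ_{k=0}^{9} (−1)^k C(12,k) = (−1)^9 C(11,9) = -55.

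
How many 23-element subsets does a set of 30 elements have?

2035800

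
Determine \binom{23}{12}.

C(23,12) = C(23,11) by symmetry.
C(23,11) = (23·22·21·20·19·18·17·16·15·14·13) / 11! = 53970627110400 / 39916800 = 1352078.

1352078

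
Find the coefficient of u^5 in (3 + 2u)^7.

6048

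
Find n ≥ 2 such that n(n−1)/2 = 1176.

49

n(n−1)/2 = 1176 ⇒ n(n−1) = 2352. Since 49·48 = 2352, n = 49.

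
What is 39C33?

3262623

C(39,33) = C(39,6) by symmetry.
C(39,6) = (39·38·37·36·35·34) / 6! = 2349088560 / 720 = 3262623.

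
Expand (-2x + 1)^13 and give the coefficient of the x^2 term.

312

The general term is C(13,j)·(-2x)^j·(1)^(13-j); the x^2 term has j = 2.
C(13,2) = 78.
Coefficient = C(13,2) · (-2)^2 = 78 · 4 = 312.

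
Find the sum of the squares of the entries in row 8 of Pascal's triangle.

Σ C(8,i)² is the coefficient of x^8 in (1+x)^8(1+x)^8 = (1+x)^16, i.e. C(16,8) = 12870.

12870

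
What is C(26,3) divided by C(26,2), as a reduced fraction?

8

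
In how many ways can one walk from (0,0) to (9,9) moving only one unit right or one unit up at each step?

48620

Each path is a sequence of 18 steps with 9 rights: C(18,9) = 48620.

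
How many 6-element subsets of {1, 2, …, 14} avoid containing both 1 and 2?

All 6-subsets: C(14,6) = 3003. Those containing both fixed elements: C(12,4) = 495.
3003 − 495 = 2508.

2508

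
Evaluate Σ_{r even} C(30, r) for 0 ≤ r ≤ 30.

Even-r terms of row 30 sum to 2^29 = 536870912.

536870912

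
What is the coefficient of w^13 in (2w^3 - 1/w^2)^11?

42240

General term: C(11,j)·(2w^3)^j·(-1/w^2)^(11-j), with w-exponent 3j − 2(11−j) = 5j − 22.
Set 5j − 22 = 13: j = 7.
C(11,7) = 330; 2^7 = 128; (-1)^4 = 1.
Coefficient = 330 · 128 · 1 = 42240.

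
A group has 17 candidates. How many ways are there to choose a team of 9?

This is C(17,9) = 24310.

24310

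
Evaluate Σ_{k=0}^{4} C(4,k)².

By Vandermonde's identity, Σ C(4,k)² = C(8,4) = 70.

70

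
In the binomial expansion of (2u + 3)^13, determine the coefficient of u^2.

The general term is C(13,j)·(2u)^j·(3)^(13-j); the u^2 term has j = 2.
C(13,2) = 78.
Coefficient = C(13,2) · 2^2 · 3^11 = 78 · 4 · 177147 = 55269864.

55269864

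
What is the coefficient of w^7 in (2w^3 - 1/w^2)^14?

-439296

General term: C(14,j)·(2w^3)^j·(-1/w^2)^(14-j), with w-exponent 3j − 2(14−j) = 5j − 28.
Set 5j − 28 = 7: j = 7.
C(14,7) = 3432; 2^7 = 128; (-1)^7 = -1.
Coefficient = 3432 · 128 · (-1) = -439296.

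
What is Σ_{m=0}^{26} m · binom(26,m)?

Since m·C(26,m) = 26·C(25,m−1), the sum is 26·2^25 = 26·33554432 = 872415232.

872415232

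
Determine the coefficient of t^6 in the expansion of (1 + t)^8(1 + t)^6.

Coefficient of t^6 = Σ_{j} C(8,j)·C(6,6-j) for j from 0 to 6.
= 1 + 48 + 420 + 1120 + 1050 + 336 + 28 = 3003.

3003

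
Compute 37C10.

C(37,10) = (37·36·35·34·33·32·31·30·29·28) / 10! = 1264020397516800 / 3628800 = 348330136.

348330136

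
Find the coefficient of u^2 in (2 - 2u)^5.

320

The general term is C(5,j)·(2)^j·(-2u)^(5-j); the u^2 term has j = 3.
C(5,3) = 10.
Coefficient = C(5,3) · 2^3 · (-2)^2 = 10 · 8 · 4 = 320.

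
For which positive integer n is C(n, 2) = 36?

n(n−1)/2 = 36 ⇒ n(n−1) = 72. Since 9·8 = 72, n = 9.

9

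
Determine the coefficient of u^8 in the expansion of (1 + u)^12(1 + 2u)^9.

2977407

Coefficient of u^8 = Σ_{j} C(12,j)·1^j·C(9,8-j)·2^(8-j) for j from 0 to 8.
= 2304 + 55296 + 354816 + 887040 + 997920 + 532224 + 133056 + 14256 + 495 = 2977407.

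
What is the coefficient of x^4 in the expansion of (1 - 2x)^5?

80

The general term is C(5,j)·(1)^j·(-2x)^(5-j); the x^4 term has j = 1.
C(5,1) = 5.
Coefficient = C(5,1) · (-2)^4 = 5 · 16 = 80.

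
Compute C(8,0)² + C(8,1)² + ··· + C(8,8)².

12870

By Vandermonde's identity, Σ C(8,j)² = C(16,8) = 12870.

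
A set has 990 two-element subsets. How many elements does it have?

45

n(n−1)/2 = 990 ⇒ n(n−1) = 1980. Since 45·44 = 1980, n = 45.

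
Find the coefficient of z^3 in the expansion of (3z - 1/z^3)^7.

General term: C(7,j)·(3z)^j·(-1/z^3)^(7-j), with z-exponent 1j − 3(7−j) = 4j − 21.
Set 4j − 21 = 3: j = 6.
C(7,6) = 7; 3^6 = 729; (-1)^1 = -1.
Coefficient = 7 · 729 · (-1) = -5103.

-5103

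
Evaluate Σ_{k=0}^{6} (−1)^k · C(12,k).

The partial alternating sum Σ_{k=0}^{6} (−1)^k C(12,k) = (−1)^6 C(11,6) = 462.

462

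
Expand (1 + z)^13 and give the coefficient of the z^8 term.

The general term is C(13,j)·(1)^j·(z)^(13-j); the z^8 term has j = 5.
C(13,5) = 1287.
Coefficient = C(13,5) = 1287.

1287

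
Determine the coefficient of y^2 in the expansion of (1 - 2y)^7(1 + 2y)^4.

Coefficient of y^2 = Σ_{j} C(7,j)·(-2)^j·C(4,2-j)·2^(2-j) for j from 0 to 2.
= 24 + (-112) + 84 = -4.

-4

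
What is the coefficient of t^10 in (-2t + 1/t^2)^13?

53248

General term: C(13,j)·(-2t)^j·(1/t^2)^(13-j), with t-exponent 1j − 2(13−j) = 3j − 26.
Set 3j − 26 = 10: j = 12.
C(13,12) = 13; (-2)^12 = 4096; 1^1 = 1.
Coefficient = 13 · 4096 · 1 = 53248.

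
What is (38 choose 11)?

1203322288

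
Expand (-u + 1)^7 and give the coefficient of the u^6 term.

7

The general term is C(7,j)·(-u)^j·(1)^(7-j); the u^6 term has j = 6.
C(7,6) = 7.
Coefficient = C(7,6) = 7.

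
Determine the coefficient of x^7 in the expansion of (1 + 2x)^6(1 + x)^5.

5500

Coefficient of x^7 = Σ_{j} C(6,j)·2^j·C(5,7-j)·1^(7-j) for j from 2 to 6.
= 60 + 800 + 2400 + 1920 + 320 = 5500.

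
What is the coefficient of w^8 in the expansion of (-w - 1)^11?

-165

The general term is C(11,j)·(-w)^j·(-1)^(11-j); the w^8 term has j = 8.
C(11,8) = 165.
Coefficient = C(11,8) · (-1)^3 = 165 · (-1) = -165.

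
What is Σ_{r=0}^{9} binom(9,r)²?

Σ C(9,r)² is the coefficient of x^9 in (1+x)^9(1+x)^9 = (1+x)^18, i.e. C(18,9) = 48620.

48620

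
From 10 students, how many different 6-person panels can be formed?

This is C(10,6) = 210.

210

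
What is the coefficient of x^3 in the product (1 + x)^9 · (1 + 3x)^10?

Coefficient of x^3 = Σ_{j} C(9,j)·1^j·C(10,3-j)·3^(3-j) for j from 0 to 3.
= 3240 + 3645 + 1080 + 84 = 8049.

8049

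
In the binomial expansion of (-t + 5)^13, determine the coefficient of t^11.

The general term is C(13,j)·(-t)^j·(5)^(13-j); the t^11 term has j = 11.
C(13,11) = 78.
Coefficient = C(13,11) · (-1)^11 · 5^2 = 78 · (-1) · 25 = -1950.

-1950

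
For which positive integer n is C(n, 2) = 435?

n(n−1)/2 = 435 ⇒ n(n−1) = 870. Since 30·29 = 870, n = 30.

30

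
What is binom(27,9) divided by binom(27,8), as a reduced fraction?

19/9

C(n,k+1)/C(n,k) = (n−k)/(k+1) = (27−8)/(8+1) = 19/9.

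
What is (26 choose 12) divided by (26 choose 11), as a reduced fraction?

C(n,k+1)/C(n,k) = (n−k)/(k+1) = (26−11)/(11+1) = 15/12 = 5/4.

5/4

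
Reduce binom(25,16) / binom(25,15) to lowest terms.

5/8

C(n,k+1)/C(n,k) = (n−k)/(k+1) = (25−15)/(15+1) = 10/16 = 5/8.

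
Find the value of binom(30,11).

54627300

C(30,11) = (30·29·28·27·26·25·24·23·22·21·20) / 11! = 2180547008640000 / 39916800 = 54627300.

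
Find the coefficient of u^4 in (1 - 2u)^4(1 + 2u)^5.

Coefficient of u^4 = Σ_{j} C(4,j)·(-2)^j·C(5,4-j)·2^(4-j) for j from 0 to 4.
= 80 + (-640) + 960 + (-320) + 16 = 96.

96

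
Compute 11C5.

462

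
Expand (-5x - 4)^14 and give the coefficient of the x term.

4697620480

The general term is C(14,j)·(-5x)^j·(-4)^(14-j); the x^1 term has j = 1.
C(14,1) = 14.
Coefficient = C(14,1) · (-5)^1 · (-4)^13 = 14 · (-5) · (-67108864) = 4697620480.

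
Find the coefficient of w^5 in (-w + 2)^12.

The general term is C(12,j)·(-w)^j·(2)^(12-j); the w^5 term has j = 5.
C(12,5) = 792.
Coefficient = C(12,5) · (-1)^5 · 2^7 = 792 · (-1) · 128 = -101376.

-101376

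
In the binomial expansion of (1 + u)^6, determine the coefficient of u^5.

The general term is C(6,j)·(1)^j·(u)^(6-j); the u^5 term has j = 1.
C(6,1) = 6.
Coefficient = C(6,1) = 6.

6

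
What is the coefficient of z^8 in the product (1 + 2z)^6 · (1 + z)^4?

1392

Coefficient of z^8 = Σ_{j} C(6,j)·2^j·C(4,8-j)·1^(8-j) for j from 4 to 6.
= 240 + 768 + 384 = 1392.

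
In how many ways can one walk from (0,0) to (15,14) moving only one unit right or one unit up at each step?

Each path is a sequence of 29 steps with 15 rights: C(29,15) = 77558760.

77558760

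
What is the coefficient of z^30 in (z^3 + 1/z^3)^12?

General term: C(12,j)·(z^3)^j·(1/z^3)^(12-j), with z-exponent 3j − 3(12−j) = 6j − 36.
Set 6j − 36 = 30: j = 11.
C(12,11) = 12; 1^11 = 1; 1^1 = 1.
Coefficient = 12 · 1 · 1 = 12.

12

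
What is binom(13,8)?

C(13,8) = C(13,5) by symmetry.
C(13,5) = (13·12·11·10·9) / 5! = 154440 / 120 = 1287.

1287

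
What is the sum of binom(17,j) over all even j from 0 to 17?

Half of (1+1)^17 + (1−1)^17 gives the even-index sum: 2^16 = 65536.

65536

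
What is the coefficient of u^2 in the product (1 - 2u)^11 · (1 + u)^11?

Coefficient of u^2 = Σ_{j} C(11,j)·(-2)^j·C(11,2-j)·1^(2-j) for j from 0 to 2.
= 55 + (-242) + 220 = 33.

33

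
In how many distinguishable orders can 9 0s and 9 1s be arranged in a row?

48620

Choose positions for the 0s: C(18,9) = 48620.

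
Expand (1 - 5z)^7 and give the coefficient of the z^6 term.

109375

The general term is C(7,j)·(1)^j·(-5z)^(7-j); the z^6 term has j = 1.
C(7,1) = 7.
Coefficient = C(7,1) · (-5)^6 = 7 · 15625 = 109375.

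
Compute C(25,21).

12650

C(25,21) = C(25,4) by symmetry.
C(25,4) = (25·24·23·22) / 4! = 303600 / 24 = 12650.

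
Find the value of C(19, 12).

C(19,12) = C(19,7) by symmetry.
C(19,7) = (19·18·17·16·15·14·13) / 7! = 253955520 / 5040 = 50388.

50388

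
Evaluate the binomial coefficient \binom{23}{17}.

C(23,17) = C(23,6) by symmetry.
C(23,6) = (23·22·21·20·19·18) / 6! = 72681840 / 720 = 100947.

100947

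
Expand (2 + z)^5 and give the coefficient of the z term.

80

The general term is C(5,j)·(2)^j·(z)^(5-j); the z^1 term has j = 4.
C(5,4) = 5.
Coefficient = C(5,4) · 2^4 = 5 · 16 = 80.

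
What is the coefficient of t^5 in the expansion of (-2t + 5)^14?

-125125000000

The general term is C(14,j)·(-2t)^j·(5)^(14-j); the t^5 term has j = 5.
C(14,5) = 2002.
Coefficient = C(14,5) · (-2)^5 · 5^9 = 2002 · (-32) · 1953125 = -125125000000.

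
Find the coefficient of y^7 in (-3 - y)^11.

-26730

The general term is C(11,j)·(-3)^j·(-y)^(11-j); the y^7 term has j = 4.
C(11,4) = 330.
Coefficient = C(11,4) · (-3)^4 · (-1)^7 = 330 · 81 · (-1) = -26730.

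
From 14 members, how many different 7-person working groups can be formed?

3432

This is C(14,7) = 3432.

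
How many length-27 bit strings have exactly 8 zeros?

Choose the 8 positions: C(27,8) = 2220075.

2220075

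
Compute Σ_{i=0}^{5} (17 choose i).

9402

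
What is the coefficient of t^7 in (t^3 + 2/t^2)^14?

General term: C(14,j)·(t^3)^j·(2/t^2)^(14-j), with t-exponent 3j − 2(14−j) = 5j − 28.
Set 5j − 28 = 7: j = 7.
C(14,7) = 3432; 1^7 = 1; 2^7 = 128.
Coefficient = 3432 · 1 · 128 = 439296.

439296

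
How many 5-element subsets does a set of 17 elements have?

6188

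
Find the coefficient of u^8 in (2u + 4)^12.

The general term is C(12,j)·(2u)^j·(4)^(12-j); the u^8 term has j = 8.
C(12,8) = 495.
Coefficient = C(12,8) · 2^8 · 4^4 = 495 · 256 · 256 = 32440320.

32440320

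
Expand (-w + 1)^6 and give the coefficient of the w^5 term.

The general term is C(6,j)·(-w)^j·(1)^(6-j); the w^5 term has j = 5.
C(6,5) = 6.
Coefficient = C(6,5) · (-1)^5 = 6 · (-1) = -6.

-6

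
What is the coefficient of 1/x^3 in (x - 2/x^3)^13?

11440

General term: C(13,j)·(x)^j·(-2/x^3)^(13-j), with x-exponent 1j − 3(13−j) = 4j − 39.
Set 4j − 39 = -3: j = 9.
C(13,9) = 715; 1^9 = 1; (-2)^4 = 16.
Coefficient = 715 · 1 · 16 = 11440.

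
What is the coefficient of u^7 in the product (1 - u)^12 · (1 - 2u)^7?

-391912

Coefficient of u^7 = Σ_{j} C(12,j)·(-1)^j·C(7,7-j)·(-2)^(7-j) for j from 0 to 7.
= (-128) + (-5376) + (-44352) + (-123200) + (-138600) + (-66528) + (-12936) + (-792) = -391912.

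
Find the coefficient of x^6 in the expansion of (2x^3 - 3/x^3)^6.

2160

General term: C(6,j)·(2x^3)^j·(-3/x^3)^(6-j), with x-exponent 3j − 3(6−j) = 6j − 18.
Set 6j − 18 = 6: j = 4.
C(6,4) = 15; 2^4 = 16; (-3)^2 = 9.
Coefficient = 15 · 16 · 9 = 2160.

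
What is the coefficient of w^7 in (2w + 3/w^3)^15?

7741440

General term: C(15,j)·(2w)^j·(3/w^3)^(15-j), with w-exponent 1j − 3(15−j) = 4j − 45.
Set 4j − 45 = 7: j = 13.
C(15,13) = 105; 2^13 = 8192; 3^2 = 9.
Coefficient = 105 · 8192 · 9 = 7741440.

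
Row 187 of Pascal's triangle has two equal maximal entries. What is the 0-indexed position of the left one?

For odd n = 187, C(187,m) peaks at m = (n−1)/2 and (n+1)/2; the lesser is 93.

93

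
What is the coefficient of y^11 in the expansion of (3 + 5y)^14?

479882812500

The general term is C(14,j)·(3)^j·(5y)^(14-j); the y^11 term has j = 3.
C(14,3) = 364.
Coefficient = C(14,3) · 3^3 · 5^11 = 364 · 27 · 48828125 = 479882812500.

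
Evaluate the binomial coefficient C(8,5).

56

C(8,5) = C(8,3) by symmetry.
C(8,3) = (8·7·6) / 3! = 336 / 6 = 56.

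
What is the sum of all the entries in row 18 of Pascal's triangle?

The entries of row 18 sum to 2^18 = 262144.

262144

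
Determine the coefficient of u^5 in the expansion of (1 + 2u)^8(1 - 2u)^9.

Coefficient of u^5 = Σ_{j} C(8,j)·2^j·C(9,5-j)·(-2)^(5-j) for j from 0 to 5.
= (-4032) + 32256 + (-75264) + 64512 + (-20160) + 1792 = -896.

-896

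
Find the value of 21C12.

293930

C(21,12) = C(21,9) by symmetry.
C(21,9) = (21·20·19·18·17·16·15·14·13) / 9! = 106661318400 / 362880 = 293930.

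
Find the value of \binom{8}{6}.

28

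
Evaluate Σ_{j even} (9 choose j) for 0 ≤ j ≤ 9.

Half of (1+1)^9 + (1−1)^9 gives the even-index sum: 2^8 = 256.

256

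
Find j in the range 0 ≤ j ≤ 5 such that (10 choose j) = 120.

C(10,j) increases on 0 ≤ j ≤ 5. C(10,2) = 45 and C(10,3) = 120, so j = 3.

3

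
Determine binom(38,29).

163011640

C(38,29) = C(38,9) by symmetry.
C(38,9) = (38·37·36·35·34·33·32·31·30) / 9! = 59153663923200 / 362880 = 163011640.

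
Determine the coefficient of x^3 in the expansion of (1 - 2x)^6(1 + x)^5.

30

Coefficient of x^3 = Σ_{j} C(6,j)·(-2)^j·C(5,3-j)·1^(3-j) for j from 0 to 3.
= 10 + (-120) + 300 + (-160) = 30.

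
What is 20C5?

15504

C(20,5) = (20·19·18·17·16) / 5! = 1860480 / 120 = 15504.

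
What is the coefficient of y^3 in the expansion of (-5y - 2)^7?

The general term is C(7,j)·(-5y)^j·(-2)^(7-j); the y^3 term has j = 3.
C(7,3) = 35.
Coefficient = C(7,3) · (-5)^3 · (-2)^4 = 35 · (-125) · 16 = -70000.

-70000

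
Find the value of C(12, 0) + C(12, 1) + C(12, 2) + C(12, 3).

299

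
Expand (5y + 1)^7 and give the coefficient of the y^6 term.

The general term is C(7,j)·(5y)^j·(1)^(7-j); the y^6 term has j = 6.
C(7,6) = 7.
Coefficient = C(7,6) · 5^6 = 7 · 15625 = 109375.

109375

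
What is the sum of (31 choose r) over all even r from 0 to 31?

Half of (1+1)^31 + (1−1)^31 gives the even-index sum: 2^30 = 1073741824.

1073741824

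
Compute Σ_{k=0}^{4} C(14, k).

1 + 14 + 91 + 364 + 1001 = 1471.

1471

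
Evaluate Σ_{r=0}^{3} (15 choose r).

1 + 15 + 105 + 455 = 576.

576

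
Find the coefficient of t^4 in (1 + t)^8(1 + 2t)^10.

17270

Coefficient of t^4 = Σ_{j} C(8,j)·1^j·C(10,4-j)·2^(4-j) for j from 0 to 4.
= 3360 + 7680 + 5040 + 1120 + 70 = 17270.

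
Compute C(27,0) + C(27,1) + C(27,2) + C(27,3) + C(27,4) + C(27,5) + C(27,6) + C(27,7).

1 + 27 + 351 + 2925 + 17550 + 80730 + 296010 + 888030 = 1285624.

1285624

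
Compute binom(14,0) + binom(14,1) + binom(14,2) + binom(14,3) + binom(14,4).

1 + 14 + 91 + 364 + 1001 = 1471.

1471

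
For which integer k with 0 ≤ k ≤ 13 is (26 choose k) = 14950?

4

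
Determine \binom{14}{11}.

364

C(14,11) = C(14,3) by symmetry.
C(14,3) = (14·13·12) / 3! = 2184 / 6 = 364.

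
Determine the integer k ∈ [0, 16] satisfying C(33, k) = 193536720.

C(33,k) increases on 0 ≤ k ≤ 16. C(33,10) = 92561040 and C(33,11) = 193536720, so k = 11.

11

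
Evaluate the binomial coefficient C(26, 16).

5311735

C(26,16) = C(26,10) by symmetry.
C(26,10) = (26·25·24·23·22·21·20·19·18·17) / 10! = 19275223968000 / 3628800 = 5311735.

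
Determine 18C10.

43758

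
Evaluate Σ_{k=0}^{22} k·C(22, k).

46137344

Since k·C(22,k) = 22·C(21,k−1), the sum is 22·2^21 = 22·2097152 = 46137344.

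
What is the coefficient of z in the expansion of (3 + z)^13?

6908733

The general term is C(13,j)·(3)^j·(z)^(13-j); the z^1 term has j = 12.
C(13,12) = 13.
Coefficient = C(13,12) · 3^12 = 13 · 531441 = 6908733.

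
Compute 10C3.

120

C(10,3) = (10·9·8) / 3! = 720 / 6 = 120.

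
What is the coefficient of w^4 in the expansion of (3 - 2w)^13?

225173520

The general term is C(13,j)·(3)^j·(-2w)^(13-j); the w^4 term has j = 9.
C(13,9) = 715.
Coefficient = C(13,9) · 3^9 · (-2)^4 = 715 · 19683 · 16 = 225173520.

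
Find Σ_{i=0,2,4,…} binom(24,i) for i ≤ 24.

8388608

Half of (1+1)^24 + (1−1)^24 gives the even-index sum: 2^23 = 8388608.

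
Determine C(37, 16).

12875774670

C(37,16) = (37·36·35·34·33·32·31·30·29·28·27·26·25·24·23·22) / 16! = 269397128065642536960000 / 20922789888000 = 12875774670.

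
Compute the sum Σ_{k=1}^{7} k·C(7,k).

Since k·C(7,k) = 7·C(6,k−1), the sum is 7·2^6 = 7·64 = 448.

448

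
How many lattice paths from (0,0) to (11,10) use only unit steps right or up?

Each path is a sequence of 21 steps with 11 rights: C(21,11) = 352716.

352716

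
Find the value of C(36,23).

2310789600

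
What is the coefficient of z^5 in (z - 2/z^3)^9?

-18

General term: C(9,j)·(z)^j·(-2/z^3)^(9-j), with z-exponent 1j − 3(9−j) = 4j − 27.
Set 4j − 27 = 5: j = 8.
C(9,8) = 9; 1^8 = 1; (-2)^1 = -2.
Coefficient = 9 · 1 · (-2) = -18.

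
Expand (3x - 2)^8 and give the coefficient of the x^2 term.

16128

The general term is C(8,j)·(3x)^j·(-2)^(8-j); the x^2 term has j = 2.
C(8,2) = 28.
Coefficient = C(8,2) · 3^2 · (-2)^6 = 28 · 9 · 64 = 16128.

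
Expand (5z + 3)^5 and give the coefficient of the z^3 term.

The general term is C(5,j)·(5z)^j·(3)^(5-j); the z^3 term has j = 3.
C(5,3) = 10.
Coefficient = C(5,3) · 5^3 · 3^2 = 10 · 125 · 9 = 11250.

11250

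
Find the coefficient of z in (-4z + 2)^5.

-320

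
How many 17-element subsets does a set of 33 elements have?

C(33,17) = C(33,16) by symmetry.
C(33,16) = (33·32·31·30·29·28·27·26·25·24·23·22·21·20·19·18) / 16! = 24412776311194951680000 / 20922789888000 = 1166803110.

1166803110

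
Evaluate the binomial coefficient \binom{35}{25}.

183579396

C(35,25) = C(35,10) by symmetry.
C(35,10) = (35·34·33·32·31·30·29·28·27·26) / 10! = 666172912204800 / 3628800 = 183579396.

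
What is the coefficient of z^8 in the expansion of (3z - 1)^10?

295245

The general term is C(10,j)·(3z)^j·(-1)^(10-j); the z^8 term has j = 8.
C(10,8) = 45.
Coefficient = C(10,8) · 3^8 = 45 · 6561 = 295245.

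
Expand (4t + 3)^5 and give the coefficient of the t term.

The general term is C(5,j)·(4t)^j·(3)^(5-j); the t^1 term has j = 1.
C(5,1) = 5.
Coefficient = C(5,1) · 4^1 · 3^4 = 5 · 4 · 81 = 1620.

1620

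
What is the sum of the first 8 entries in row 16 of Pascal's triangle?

26333

1 + 16 + 120 + 560 + 1820 + 4368 + 8008 + 11440 = 26333.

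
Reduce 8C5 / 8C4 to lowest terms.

4/5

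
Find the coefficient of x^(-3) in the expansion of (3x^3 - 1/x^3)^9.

General term: C(9,j)·(3x^3)^j·(-1/x^3)^(9-j), with x-exponent 3j − 3(9−j) = 6j − 27.
Set 6j − 27 = -3: j = 4.
C(9,4) = 126; 3^4 = 81; (-1)^5 = -1.
Coefficient = 126 · 81 · (-1) = -10206.

-10206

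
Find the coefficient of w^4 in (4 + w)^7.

2240

The general term is C(7,j)·(4)^j·(w)^(7-j); the w^4 term has j = 3.
C(7,3) = 35.
Coefficient = C(7,3) · 4^3 = 35 · 64 = 2240.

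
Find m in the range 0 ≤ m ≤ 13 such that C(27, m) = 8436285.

C(27,m) increases on 0 ≤ m ≤ 13. C(27,9) = 4686825 and C(27,10) = 8436285, so m = 10.

10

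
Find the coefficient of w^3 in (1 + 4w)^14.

23296

The general term is C(14,j)·(1)^j·(4w)^(14-j); the w^3 term has j = 11.
C(14,11) = 364.
Coefficient = C(14,11) · 4^3 = 364 · 64 = 23296.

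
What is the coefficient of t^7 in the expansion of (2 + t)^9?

144

The general term is C(9,j)·(2)^j·(t)^(9-j); the t^7 term has j = 2.
C(9,2) = 36.
Coefficient = C(9,2) · 2^2 = 36 · 4 = 144.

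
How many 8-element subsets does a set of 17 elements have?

C(17,8) = (17·16·15·14·13·12·11·10) / 8! = 980179200 / 40320 = 24310.

24310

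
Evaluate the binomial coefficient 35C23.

C(35,23) = C(35,12) by symmetry.
C(35,12) = (35·34·33·32·31·30·29·28·27·26·25·24) / 12! = 399703747322880000 / 479001600 = 834451800.

834451800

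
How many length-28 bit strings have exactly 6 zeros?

Choose the 6 positions: C(28,6) = 376740.

376740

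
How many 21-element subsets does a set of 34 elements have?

C(34,21) = C(34,13) by symmetry.
C(34,13) = (34·33·32·31·30·29·28·27·26·25·24·23·22) / 13! = 5778574175582208000 / 6227020800 = 927983760.

927983760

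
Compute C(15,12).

455

C(15,12) = C(15,3) by symmetry.
C(15,3) = (15·14·13) / 3! = 2730 / 6 = 455.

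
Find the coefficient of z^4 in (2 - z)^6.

60

The general term is C(6,j)·(2)^j·(-z)^(6-j); the z^4 term has j = 2.
C(6,2) = 15.
Coefficient = C(6,2) · 2^2 = 15 · 4 = 60.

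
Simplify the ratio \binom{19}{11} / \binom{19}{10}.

9/11

C(n,k+1)/C(n,k) = (n−k)/(k+1) = (19−10)/(10+1) = 9/11.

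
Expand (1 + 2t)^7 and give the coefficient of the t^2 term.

The general term is C(7,j)·(1)^j·(2t)^(7-j); the t^2 term has j = 5.
C(7,5) = 21.
Coefficient = C(7,5) · 2^2 = 21 · 4 = 84.

84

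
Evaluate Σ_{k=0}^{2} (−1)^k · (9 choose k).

The partial alternating sum Σ_{k=0}^{2} (−1)^k C(9,k) = (−1)^2 C(8,2) = 28.

28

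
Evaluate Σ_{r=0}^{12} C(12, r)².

2704156

By Vandermonde's identity, Σ C(12,r)² = C(24,12) = 2704156.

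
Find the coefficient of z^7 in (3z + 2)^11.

11547360

The general term is C(11,j)·(3z)^j·(2)^(11-j); the z^7 term has j = 7.
C(11,7) = 330.
Coefficient = C(11,7) · 3^7 · 2^4 = 330 · 2187 · 16 = 11547360.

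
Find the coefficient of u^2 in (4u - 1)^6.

The general term is C(6,j)·(4u)^j·(-1)^(6-j); the u^2 term has j = 2.
C(6,2) = 15.
Coefficient = C(6,2) · 4^2 = 15 · 16 = 240.

240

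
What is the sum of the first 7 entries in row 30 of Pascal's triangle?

1 + 30 + 435 + 4060 + 27405 + 142506 + 593775 = 768212.

768212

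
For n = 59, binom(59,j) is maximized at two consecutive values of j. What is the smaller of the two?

For odd n = 59, C(59,j) peaks at j = (n−1)/2 and (n+1)/2; the smaller is 29.

29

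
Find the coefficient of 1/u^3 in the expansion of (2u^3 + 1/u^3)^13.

109824

General term: C(13,j)·(2u^3)^j·(1/u^3)^(13-j), with u-exponent 3j − 3(13−j) = 6j − 39.
Set 6j − 39 = -3: j = 6.
C(13,6) = 1716; 2^6 = 64; 1^7 = 1.
Coefficient = 1716 · 64 · 1 = 109824.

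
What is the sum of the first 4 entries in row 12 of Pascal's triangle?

1 + 12 + 66 + 220 = 299.

299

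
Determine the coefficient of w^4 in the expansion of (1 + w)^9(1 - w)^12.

9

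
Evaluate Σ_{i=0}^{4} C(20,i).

6196

1 + 20 + 190 + 1140 + 4845 = 6196.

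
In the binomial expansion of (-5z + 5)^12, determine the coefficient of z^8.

120849609375

The general term is C(12,j)·(-5z)^j·(5)^(12-j); the z^8 term has j = 8.
C(12,8) = 495.
Coefficient = C(12,8) · (-5)^8 · 5^4 = 495 · 390625 · 625 = 120849609375.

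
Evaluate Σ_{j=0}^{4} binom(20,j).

6196

1 + 20 + 190 + 1140 + 4845 = 6196.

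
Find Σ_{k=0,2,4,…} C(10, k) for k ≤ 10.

512

Even-k terms of row 10 sum to 2^9 = 512.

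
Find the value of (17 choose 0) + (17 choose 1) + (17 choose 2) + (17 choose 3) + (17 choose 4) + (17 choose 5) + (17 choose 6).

1 + 17 + 136 + 680 + 2380 + 6188 + 12376 = 21778.

21778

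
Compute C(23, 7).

245157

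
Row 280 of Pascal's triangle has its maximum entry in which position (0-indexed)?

C(280,m) is maximized at m = 280/2 = 140.

140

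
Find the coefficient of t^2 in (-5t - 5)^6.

234375

The general term is C(6,j)·(-5t)^j·(-5)^(6-j); the t^2 term has j = 2.
C(6,2) = 15.
Coefficient = C(6,2) · (-5)^2 · (-5)^4 = 15 · 25 · 625 = 234375.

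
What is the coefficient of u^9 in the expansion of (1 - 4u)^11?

-14417920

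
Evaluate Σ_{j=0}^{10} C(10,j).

Setting x = 1 in (1+x)^10 gives Σ C(10,j) = 2^10 = 1024.

1024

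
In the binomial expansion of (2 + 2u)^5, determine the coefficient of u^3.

The general term is C(5,j)·(2)^j·(2u)^(5-j); the u^3 term has j = 2.
C(5,2) = 10.
Coefficient = C(5,2) · 2^2 · 2^3 = 10 · 4 · 8 = 320.

320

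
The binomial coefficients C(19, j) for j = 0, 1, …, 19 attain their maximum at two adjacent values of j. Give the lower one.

For odd n = 19, C(19,j) peaks at j = (n−1)/2 and (n+1)/2; the lower is 9.

9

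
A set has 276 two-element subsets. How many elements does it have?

24

n(n−1)/2 = 276 ⇒ n(n−1) = 552. Since 24·23 = 552, n = 24.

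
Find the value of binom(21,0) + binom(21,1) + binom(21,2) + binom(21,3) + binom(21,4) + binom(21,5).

1 + 21 + 210 + 1330 + 5985 + 20349 = 27896.

27896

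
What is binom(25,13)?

5200300

C(25,13) = C(25,12) by symmetry.
C(25,12) = (25·24·23·22·21·20·19·18·17·16·15·14) / 12! = 2490952020480000 / 479001600 = 5200300.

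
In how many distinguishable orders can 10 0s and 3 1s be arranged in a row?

Choose positions for the 0s: C(13,10) = 286.

286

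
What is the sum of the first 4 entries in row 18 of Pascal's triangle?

988

1 + 18 + 153 + 816 = 988.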